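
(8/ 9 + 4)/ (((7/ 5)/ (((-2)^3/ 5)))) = -352/ 63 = -5.59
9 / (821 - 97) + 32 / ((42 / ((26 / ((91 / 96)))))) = 741817 / 35476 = 20.91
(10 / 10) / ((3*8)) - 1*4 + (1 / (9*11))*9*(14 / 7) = -997 / 264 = -3.78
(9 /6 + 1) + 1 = 7 /2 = 3.50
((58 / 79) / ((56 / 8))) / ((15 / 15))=58 / 553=0.10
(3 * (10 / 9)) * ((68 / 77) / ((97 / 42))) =1360 / 1067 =1.27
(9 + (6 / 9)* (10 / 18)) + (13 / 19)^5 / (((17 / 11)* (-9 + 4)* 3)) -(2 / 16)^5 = 1743636973727579 / 186208983613440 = 9.36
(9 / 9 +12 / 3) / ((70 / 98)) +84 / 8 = 35 / 2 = 17.50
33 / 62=0.53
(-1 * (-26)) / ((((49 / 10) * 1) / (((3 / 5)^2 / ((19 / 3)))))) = 1404 / 4655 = 0.30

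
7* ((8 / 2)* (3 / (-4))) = -21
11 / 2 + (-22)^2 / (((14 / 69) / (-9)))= -300487 / 14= -21463.36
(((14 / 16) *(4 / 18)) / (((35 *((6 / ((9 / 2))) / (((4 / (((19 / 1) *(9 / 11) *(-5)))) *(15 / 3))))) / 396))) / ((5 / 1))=-121 / 1425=-0.08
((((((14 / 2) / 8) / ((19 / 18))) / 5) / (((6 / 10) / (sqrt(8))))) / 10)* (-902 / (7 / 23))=-31119* sqrt(2) / 190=-231.63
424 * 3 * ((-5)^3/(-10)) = 15900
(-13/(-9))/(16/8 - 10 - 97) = -13/945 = -0.01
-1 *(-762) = 762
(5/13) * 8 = 40/13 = 3.08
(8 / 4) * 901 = 1802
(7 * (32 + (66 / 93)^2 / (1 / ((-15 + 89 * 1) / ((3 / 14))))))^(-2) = 0.00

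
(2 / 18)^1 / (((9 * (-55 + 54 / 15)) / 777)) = -1295 / 6939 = -0.19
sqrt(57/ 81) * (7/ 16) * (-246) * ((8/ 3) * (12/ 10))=-574 * sqrt(57)/ 15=-288.91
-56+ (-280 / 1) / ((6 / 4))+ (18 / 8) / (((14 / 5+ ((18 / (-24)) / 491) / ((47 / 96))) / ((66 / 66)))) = -936639421 / 3872616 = -241.86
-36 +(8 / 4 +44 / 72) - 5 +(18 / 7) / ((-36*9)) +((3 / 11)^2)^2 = -35411476 / 922383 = -38.39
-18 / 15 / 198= -1 / 165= -0.01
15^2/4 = 225/4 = 56.25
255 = 255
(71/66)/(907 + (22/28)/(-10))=4970/4189977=0.00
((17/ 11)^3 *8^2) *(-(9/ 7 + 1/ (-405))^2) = -4161521355008/ 10697546475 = -389.02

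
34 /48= 17 /24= 0.71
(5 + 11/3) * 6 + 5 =57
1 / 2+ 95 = 191 / 2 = 95.50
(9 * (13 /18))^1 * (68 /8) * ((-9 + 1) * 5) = -2210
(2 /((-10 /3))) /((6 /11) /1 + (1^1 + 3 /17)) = -561 /1610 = -0.35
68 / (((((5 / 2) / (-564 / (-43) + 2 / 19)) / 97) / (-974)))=-33976740.37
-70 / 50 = -7 / 5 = -1.40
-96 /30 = -16 /5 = -3.20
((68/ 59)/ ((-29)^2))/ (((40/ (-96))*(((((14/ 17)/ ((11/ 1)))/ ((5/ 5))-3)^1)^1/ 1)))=152592/ 135707965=0.00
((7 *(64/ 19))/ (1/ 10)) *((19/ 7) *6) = 3840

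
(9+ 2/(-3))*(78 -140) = -1550/3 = -516.67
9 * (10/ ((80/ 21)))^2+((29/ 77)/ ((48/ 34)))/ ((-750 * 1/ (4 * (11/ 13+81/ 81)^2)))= 6455569793/ 104104000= 62.01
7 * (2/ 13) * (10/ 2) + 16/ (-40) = 324/ 65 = 4.98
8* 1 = 8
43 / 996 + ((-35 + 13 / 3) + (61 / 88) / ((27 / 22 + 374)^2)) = -692830357789 / 22624148300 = -30.62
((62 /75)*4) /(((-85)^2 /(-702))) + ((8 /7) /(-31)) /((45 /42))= -5974976 /16798125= -0.36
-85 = -85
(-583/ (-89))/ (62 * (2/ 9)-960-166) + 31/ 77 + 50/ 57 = 9241373/ 7254390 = 1.27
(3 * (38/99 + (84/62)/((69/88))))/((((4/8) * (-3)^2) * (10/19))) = 2832178/1058805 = 2.67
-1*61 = -61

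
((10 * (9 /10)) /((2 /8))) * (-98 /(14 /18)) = -4536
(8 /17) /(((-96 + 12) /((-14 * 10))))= 0.78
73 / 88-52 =-4503 / 88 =-51.17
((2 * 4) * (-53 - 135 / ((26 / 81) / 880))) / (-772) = 9624178 / 2509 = 3835.86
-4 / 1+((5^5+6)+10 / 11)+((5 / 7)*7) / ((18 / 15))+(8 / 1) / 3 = 206893 / 66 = 3134.74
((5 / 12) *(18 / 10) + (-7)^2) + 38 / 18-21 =1111 / 36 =30.86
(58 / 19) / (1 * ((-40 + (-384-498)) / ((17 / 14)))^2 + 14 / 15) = 125715 / 23742884557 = 0.00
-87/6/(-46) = 29/92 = 0.32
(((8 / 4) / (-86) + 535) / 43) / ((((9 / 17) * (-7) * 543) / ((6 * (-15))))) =1303560 / 2342683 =0.56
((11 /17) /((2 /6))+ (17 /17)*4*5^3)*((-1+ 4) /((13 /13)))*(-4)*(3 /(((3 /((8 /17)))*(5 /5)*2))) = -409584 /289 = -1417.25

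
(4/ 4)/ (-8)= -0.12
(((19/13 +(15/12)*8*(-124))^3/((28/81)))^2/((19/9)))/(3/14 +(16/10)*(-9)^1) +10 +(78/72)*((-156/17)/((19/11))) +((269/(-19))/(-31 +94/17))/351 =-340783829362678827370438188248532173/337854974270427432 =-1008668971349544398.63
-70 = -70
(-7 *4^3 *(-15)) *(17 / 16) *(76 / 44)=135660 / 11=12332.73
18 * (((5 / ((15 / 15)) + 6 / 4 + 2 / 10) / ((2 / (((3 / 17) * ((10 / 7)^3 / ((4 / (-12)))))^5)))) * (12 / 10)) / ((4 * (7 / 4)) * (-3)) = 1424261880000000000000 / 47186009099761967057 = 30.18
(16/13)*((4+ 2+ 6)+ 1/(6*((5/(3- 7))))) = 14.61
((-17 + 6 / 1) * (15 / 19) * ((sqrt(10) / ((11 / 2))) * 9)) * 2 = -540 * sqrt(10) / 19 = -89.88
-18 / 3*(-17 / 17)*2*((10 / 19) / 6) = 20 / 19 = 1.05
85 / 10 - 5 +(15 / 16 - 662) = -10521 / 16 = -657.56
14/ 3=4.67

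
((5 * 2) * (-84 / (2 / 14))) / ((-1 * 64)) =735 / 8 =91.88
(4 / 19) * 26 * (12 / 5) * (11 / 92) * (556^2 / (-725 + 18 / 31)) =-32889597312 / 49068545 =-670.28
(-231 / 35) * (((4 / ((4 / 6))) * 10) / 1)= -396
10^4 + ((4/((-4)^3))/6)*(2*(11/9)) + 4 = 4321717/432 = 10003.97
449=449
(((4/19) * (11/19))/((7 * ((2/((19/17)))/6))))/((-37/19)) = -132/4403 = -0.03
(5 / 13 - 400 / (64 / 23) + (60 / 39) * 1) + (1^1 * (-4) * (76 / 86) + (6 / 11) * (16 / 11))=-39113853 / 270556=-144.57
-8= -8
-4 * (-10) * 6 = 240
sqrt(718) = 26.80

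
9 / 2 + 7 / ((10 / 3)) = 33 / 5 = 6.60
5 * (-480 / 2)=-1200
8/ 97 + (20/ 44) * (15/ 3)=2513/ 1067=2.36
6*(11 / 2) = 33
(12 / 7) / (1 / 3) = 36 / 7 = 5.14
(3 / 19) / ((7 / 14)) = 6 / 19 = 0.32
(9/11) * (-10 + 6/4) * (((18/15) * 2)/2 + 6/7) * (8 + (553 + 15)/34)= -3888/11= -353.45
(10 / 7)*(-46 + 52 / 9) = -3620 / 63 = -57.46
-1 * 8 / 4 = -2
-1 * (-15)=15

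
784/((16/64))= 3136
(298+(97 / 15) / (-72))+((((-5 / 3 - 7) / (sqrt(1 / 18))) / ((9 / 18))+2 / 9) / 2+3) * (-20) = 254543 / 1080+520 * sqrt(2) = 971.08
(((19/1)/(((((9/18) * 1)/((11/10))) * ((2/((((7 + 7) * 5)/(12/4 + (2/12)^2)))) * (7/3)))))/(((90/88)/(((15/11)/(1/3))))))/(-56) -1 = -12049/763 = -15.79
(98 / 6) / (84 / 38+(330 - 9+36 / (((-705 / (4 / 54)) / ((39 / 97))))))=21222145 / 419950309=0.05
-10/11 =-0.91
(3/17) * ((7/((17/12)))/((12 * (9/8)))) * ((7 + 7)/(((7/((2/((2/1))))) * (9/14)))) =1568/7803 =0.20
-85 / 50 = -17 / 10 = -1.70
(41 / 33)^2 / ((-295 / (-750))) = 84050 / 21417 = 3.92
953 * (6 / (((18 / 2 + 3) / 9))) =4288.50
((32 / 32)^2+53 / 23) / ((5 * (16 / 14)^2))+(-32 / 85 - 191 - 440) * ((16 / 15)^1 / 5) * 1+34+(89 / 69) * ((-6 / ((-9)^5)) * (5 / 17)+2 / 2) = -98.90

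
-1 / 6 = -0.17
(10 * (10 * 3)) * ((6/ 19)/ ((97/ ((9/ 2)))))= 8100/ 1843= 4.40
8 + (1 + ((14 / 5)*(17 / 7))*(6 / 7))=519 / 35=14.83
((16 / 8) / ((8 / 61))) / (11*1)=61 / 44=1.39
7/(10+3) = 7/13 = 0.54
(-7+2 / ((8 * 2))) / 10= -11 / 16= -0.69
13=13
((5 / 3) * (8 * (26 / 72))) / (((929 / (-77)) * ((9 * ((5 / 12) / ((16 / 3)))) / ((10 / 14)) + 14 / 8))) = -18304 / 125415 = -0.15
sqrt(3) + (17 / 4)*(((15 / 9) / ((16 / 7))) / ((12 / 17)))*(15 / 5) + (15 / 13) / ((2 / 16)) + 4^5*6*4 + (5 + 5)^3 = sqrt(3) + 255574439 / 9984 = 25600.13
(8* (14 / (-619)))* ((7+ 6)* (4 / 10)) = -2912 / 3095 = -0.94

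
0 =0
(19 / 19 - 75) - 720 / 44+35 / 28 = -3921 / 44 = -89.11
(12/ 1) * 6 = 72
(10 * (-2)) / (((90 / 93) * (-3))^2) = -961 / 405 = -2.37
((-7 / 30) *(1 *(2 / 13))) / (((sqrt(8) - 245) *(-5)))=-343 / 11703315 - 14 *sqrt(2) / 58516575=-0.00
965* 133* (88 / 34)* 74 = 417891320 / 17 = 24581842.35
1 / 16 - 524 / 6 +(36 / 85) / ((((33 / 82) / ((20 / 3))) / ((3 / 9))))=-254117 / 2992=-84.93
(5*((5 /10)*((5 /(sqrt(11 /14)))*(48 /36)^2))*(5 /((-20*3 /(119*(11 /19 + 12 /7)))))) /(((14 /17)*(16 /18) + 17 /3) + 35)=-2203625*sqrt(154) /1985709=-13.77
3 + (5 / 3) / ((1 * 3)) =32 / 9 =3.56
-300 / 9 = -100 / 3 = -33.33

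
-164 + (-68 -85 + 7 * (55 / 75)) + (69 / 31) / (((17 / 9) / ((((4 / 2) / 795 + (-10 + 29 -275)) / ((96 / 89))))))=-793057109 / 1340688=-591.53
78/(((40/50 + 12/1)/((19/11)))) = 10.53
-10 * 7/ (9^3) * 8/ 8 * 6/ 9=-140/ 2187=-0.06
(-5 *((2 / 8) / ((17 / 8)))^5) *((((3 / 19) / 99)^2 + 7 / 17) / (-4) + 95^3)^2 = -5253267502900855937448964000 / 63418010414033019393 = -82835577.28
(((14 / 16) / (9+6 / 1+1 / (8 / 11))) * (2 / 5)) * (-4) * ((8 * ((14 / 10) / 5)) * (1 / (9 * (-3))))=3136 / 442125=0.01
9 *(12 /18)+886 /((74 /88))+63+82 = 44571 /37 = 1204.62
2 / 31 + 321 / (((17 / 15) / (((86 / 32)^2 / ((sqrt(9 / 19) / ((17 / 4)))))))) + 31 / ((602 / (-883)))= -847359 / 18662 + 2967645 * sqrt(19) / 1024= 12587.08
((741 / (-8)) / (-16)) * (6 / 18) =247 / 128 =1.93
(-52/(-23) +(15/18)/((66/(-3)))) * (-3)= -6749/1012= -6.67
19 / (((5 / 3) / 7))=399 / 5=79.80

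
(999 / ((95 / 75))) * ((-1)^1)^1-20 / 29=-434945 / 551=-789.37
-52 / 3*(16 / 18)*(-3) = 416 / 9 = 46.22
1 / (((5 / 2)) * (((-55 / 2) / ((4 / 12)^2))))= -4 / 2475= -0.00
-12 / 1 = -12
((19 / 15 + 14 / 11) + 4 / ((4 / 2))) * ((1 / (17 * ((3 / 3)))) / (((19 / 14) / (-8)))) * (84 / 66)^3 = -230188672 / 70935645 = -3.25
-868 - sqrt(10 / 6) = -868 - sqrt(15) / 3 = -869.29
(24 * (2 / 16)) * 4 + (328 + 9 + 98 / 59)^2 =399282133 / 3481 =114703.28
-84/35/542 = -6/1355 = -0.00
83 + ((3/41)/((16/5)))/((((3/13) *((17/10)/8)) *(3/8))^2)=48185609/319923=150.62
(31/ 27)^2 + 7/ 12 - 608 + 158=-1306655/ 2916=-448.10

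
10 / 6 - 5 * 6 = -85 / 3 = -28.33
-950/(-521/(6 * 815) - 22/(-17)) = -78973500/98723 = -799.95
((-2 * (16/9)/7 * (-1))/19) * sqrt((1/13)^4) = 32/202293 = 0.00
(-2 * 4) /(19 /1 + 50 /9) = -72 /221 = -0.33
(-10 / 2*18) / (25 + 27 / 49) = -2205 / 626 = -3.52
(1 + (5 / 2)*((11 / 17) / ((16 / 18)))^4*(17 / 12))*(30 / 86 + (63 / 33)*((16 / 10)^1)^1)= 2584441489431 / 380739420160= 6.79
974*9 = 8766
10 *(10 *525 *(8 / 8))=52500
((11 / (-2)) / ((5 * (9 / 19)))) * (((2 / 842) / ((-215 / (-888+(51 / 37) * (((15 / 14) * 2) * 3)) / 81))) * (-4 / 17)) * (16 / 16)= 856596114 / 1992687725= 0.43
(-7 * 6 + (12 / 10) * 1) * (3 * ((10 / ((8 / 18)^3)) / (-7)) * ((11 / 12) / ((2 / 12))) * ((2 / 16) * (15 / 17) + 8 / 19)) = 99090783 / 17024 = 5820.65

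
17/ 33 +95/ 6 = 1079/ 66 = 16.35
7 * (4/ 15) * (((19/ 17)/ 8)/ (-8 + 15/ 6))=-133/ 2805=-0.05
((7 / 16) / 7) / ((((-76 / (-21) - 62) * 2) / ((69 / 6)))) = -483 / 78464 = -0.01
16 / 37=0.43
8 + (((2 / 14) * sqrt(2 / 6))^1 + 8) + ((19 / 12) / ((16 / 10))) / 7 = 16.22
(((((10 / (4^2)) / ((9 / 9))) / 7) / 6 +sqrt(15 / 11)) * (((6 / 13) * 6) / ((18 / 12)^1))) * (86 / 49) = 215 / 4459 +2064 * sqrt(165) / 7007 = 3.83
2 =2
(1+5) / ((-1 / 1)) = -6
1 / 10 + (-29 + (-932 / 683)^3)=-100174439923 / 3186119870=-31.44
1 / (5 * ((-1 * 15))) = -0.01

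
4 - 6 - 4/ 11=-26/ 11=-2.36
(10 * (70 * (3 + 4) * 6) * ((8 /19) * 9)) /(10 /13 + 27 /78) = 55036800 /551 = 99885.30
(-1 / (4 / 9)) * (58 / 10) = -261 / 20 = -13.05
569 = 569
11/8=1.38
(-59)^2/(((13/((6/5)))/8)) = 167088/65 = 2570.58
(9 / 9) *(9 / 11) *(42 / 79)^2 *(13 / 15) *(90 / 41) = 1238328 / 2814691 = 0.44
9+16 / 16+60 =70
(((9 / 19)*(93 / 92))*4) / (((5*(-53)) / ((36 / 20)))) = -7533 / 579025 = -0.01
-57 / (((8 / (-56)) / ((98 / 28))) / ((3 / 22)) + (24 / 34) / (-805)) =16380945 / 86272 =189.88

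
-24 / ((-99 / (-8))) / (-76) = 16 / 627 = 0.03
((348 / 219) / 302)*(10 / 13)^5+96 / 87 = 131136607648 / 118690119431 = 1.10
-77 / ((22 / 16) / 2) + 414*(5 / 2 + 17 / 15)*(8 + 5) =97213 / 5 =19442.60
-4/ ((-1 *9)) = 4/ 9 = 0.44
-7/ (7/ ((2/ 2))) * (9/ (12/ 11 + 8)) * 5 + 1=-79/ 20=-3.95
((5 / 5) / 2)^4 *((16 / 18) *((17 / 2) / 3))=17 / 108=0.16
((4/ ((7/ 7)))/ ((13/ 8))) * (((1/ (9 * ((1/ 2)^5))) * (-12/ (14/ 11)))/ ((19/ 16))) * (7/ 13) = -360448/ 9633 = -37.42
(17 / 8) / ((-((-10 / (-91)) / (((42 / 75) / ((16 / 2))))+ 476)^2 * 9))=-6898073 / 6663235747968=-0.00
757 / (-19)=-757 / 19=-39.84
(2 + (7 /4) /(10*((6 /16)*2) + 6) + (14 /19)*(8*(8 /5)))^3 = 208622816640629 /135005697000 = 1545.29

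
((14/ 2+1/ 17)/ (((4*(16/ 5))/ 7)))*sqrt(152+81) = 58.92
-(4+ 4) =-8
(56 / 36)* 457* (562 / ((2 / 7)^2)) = 44047031 / 9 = 4894114.56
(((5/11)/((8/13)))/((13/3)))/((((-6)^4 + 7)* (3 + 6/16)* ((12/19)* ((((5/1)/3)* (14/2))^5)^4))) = 2453663097/87254528262609314753189086914062500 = 0.00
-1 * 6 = -6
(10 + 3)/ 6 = 13/ 6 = 2.17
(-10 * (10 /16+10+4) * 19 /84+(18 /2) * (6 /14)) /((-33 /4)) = 1091 /308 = 3.54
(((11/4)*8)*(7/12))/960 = 77/5760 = 0.01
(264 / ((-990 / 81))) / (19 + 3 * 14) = -108 / 305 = -0.35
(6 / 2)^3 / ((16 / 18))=243 / 8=30.38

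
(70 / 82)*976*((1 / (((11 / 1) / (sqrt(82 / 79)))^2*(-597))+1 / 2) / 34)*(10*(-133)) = -64816238433800 / 3977585931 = -16295.37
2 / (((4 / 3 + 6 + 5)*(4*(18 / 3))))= 1 / 148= 0.01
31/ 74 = 0.42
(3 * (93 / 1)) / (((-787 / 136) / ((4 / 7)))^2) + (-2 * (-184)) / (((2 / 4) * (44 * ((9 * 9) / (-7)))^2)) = 65616099793438 / 24093558773361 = 2.72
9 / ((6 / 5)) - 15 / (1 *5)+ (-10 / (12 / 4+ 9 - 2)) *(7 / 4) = 11 / 4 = 2.75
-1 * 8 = -8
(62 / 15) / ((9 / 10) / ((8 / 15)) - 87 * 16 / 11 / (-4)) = 10912 / 87975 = 0.12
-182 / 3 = -60.67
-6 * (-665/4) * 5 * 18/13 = 6905.77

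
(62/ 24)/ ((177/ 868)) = 6727/ 531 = 12.67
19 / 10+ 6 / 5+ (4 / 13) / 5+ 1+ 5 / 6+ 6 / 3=1364 / 195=6.99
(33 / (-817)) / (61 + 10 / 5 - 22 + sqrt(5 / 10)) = -2706 / 2745937 + 33 * sqrt(2) / 2745937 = -0.00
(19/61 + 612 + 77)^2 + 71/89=157355317247/331169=475151.11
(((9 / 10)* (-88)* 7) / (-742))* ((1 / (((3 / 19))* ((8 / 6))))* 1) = 1881 / 530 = 3.55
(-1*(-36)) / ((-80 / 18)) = -81 / 10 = -8.10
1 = 1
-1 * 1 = -1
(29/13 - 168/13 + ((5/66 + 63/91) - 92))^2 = 45252529/4356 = 10388.55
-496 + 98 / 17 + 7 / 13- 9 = -498.70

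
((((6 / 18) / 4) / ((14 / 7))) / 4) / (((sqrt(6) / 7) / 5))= 35 *sqrt(6) / 576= 0.15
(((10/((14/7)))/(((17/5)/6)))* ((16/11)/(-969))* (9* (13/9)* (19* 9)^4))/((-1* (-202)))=-234009874800/321079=-728823.36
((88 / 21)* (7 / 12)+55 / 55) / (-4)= -31 / 36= -0.86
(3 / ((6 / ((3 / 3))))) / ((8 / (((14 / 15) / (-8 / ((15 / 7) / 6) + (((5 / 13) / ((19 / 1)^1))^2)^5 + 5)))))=-5916536834087166638148343 / 1764818415653429133178659312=-0.00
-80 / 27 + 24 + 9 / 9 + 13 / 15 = 3092 / 135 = 22.90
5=5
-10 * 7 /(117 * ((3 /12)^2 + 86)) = -1120 /161109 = -0.01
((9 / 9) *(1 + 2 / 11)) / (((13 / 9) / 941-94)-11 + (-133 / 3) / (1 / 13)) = -110097 / 63472189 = -0.00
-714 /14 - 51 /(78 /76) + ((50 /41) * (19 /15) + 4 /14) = -1106561 /11193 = -98.86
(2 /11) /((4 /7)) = 7 /22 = 0.32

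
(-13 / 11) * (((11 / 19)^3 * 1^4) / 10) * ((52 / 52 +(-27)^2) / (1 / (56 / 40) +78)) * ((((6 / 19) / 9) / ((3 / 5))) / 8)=-4019015 / 2585047356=-0.00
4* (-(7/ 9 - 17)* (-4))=-2336/ 9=-259.56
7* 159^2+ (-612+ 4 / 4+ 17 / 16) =2821713 / 16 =176357.06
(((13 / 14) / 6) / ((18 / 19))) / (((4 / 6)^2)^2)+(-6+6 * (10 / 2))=22245 / 896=24.83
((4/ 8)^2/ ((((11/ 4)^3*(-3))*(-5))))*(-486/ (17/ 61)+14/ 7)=-43072/ 30855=-1.40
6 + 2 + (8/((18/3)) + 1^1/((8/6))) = 121/12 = 10.08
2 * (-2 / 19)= -4 / 19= -0.21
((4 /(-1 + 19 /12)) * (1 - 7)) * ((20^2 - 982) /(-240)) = -3492 /35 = -99.77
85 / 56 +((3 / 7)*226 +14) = 899 / 8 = 112.38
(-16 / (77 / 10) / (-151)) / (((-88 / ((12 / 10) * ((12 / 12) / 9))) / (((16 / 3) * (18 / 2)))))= -128 / 127897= -0.00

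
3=3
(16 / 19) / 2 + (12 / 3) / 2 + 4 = 6.42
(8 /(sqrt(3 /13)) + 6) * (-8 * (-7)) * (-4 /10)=-507.43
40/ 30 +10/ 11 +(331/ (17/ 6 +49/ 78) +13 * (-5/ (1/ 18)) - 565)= -810382/ 495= -1637.14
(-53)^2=2809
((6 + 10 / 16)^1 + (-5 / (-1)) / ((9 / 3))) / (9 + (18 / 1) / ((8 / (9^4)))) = 199 / 354510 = 0.00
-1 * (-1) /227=1 /227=0.00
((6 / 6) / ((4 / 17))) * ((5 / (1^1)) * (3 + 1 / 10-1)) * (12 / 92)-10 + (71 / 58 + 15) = 64271 / 5336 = 12.04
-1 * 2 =-2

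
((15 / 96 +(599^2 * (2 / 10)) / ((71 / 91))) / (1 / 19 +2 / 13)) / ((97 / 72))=774219242667 / 2341580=330639.67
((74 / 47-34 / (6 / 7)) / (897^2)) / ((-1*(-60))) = -5371 / 6806992140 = -0.00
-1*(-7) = 7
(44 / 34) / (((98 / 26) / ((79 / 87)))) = 22594 / 72471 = 0.31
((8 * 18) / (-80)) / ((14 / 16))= -72 / 35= -2.06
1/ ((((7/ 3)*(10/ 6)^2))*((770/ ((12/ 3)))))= 54/ 67375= 0.00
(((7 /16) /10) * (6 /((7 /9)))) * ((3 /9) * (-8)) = -9 /10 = -0.90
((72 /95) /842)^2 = 1296 /1599600025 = 0.00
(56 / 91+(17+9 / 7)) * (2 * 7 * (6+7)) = 3440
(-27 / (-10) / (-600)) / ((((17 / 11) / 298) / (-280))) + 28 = 270.96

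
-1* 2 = -2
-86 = -86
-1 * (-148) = 148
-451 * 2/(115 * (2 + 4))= -451/345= -1.31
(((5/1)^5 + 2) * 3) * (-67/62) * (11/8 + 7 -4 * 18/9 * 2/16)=-74764.30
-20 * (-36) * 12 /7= 8640 /7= 1234.29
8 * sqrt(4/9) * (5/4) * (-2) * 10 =-400/3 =-133.33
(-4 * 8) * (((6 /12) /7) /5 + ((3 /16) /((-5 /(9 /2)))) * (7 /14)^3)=61 /280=0.22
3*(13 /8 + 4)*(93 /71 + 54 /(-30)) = -2349 /284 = -8.27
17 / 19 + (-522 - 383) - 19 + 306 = -11725 / 19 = -617.11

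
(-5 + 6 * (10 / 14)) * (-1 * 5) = 25 / 7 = 3.57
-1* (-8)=8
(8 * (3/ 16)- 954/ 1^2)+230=-1445/ 2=-722.50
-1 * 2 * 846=-1692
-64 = -64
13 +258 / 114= 290 / 19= 15.26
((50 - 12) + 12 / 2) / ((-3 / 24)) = -352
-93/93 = -1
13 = 13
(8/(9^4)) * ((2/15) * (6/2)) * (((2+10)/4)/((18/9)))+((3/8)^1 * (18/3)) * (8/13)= 196934/142155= 1.39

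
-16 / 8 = -2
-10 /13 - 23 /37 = -1.39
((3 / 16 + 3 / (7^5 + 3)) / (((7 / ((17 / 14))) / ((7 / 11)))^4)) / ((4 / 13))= 27403824747 / 302552381035520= 0.00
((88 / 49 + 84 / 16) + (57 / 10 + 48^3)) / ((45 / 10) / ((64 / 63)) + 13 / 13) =3468564832 / 170275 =20370.37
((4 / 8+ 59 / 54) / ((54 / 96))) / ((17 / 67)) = 46096 / 4131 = 11.16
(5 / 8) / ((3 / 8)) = 5 / 3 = 1.67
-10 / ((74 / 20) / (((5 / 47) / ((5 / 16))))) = -1600 / 1739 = -0.92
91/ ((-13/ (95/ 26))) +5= -535/ 26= -20.58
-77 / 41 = -1.88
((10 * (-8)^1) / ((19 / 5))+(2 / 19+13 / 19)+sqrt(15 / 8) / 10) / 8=-385 / 152+sqrt(30) / 320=-2.52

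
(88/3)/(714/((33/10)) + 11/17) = 16456/121743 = 0.14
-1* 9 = -9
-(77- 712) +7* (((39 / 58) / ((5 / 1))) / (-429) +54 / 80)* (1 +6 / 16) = 5953063 / 9280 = 641.49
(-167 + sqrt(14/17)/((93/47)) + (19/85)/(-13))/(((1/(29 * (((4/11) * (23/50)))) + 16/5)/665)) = -54573232980/1673633 + 208470850 * sqrt(238)/35918739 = -32518.11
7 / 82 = 0.09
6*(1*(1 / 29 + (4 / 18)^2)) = 394 / 783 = 0.50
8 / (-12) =-2 / 3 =-0.67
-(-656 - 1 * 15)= 671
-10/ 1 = -10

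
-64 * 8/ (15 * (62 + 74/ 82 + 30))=-20992/ 57135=-0.37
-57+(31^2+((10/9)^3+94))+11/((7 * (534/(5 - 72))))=907584241/908334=999.17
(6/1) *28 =168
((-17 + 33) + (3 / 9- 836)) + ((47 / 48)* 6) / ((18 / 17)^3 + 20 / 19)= -4099623769 / 5017632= -817.04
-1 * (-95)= 95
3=3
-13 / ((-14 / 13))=169 / 14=12.07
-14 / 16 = -7 / 8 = -0.88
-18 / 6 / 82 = -3 / 82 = -0.04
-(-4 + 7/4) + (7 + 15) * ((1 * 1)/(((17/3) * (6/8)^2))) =1867/204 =9.15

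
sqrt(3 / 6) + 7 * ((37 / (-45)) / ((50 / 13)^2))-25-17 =-4768771 / 112500 + sqrt(2) / 2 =-41.68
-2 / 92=-0.02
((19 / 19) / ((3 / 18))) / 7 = 6 / 7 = 0.86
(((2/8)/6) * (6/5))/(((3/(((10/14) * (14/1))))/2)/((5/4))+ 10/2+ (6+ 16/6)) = 15/4136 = 0.00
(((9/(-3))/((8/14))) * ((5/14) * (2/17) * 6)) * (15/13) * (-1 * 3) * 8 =8100/221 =36.65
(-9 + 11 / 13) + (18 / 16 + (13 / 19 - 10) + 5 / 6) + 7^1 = -50455 / 5928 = -8.51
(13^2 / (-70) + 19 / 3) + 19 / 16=5.11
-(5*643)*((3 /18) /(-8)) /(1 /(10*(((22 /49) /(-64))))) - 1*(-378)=14048071 /37632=373.30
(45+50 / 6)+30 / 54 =485 / 9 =53.89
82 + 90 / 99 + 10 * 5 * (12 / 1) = 7512 / 11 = 682.91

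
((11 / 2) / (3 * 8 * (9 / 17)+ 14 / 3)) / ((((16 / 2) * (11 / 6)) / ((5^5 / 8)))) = 478125 / 56704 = 8.43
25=25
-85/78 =-1.09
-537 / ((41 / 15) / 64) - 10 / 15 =-1546642 / 123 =-12574.33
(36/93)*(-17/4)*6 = -306/31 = -9.87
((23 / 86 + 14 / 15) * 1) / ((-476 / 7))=-1549 / 87720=-0.02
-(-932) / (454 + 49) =932 / 503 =1.85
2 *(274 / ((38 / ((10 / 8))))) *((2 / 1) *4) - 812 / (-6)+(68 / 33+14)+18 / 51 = 3154610 / 10659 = 295.96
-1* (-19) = 19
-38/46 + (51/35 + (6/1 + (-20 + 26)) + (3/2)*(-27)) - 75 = -165619/1610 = -102.87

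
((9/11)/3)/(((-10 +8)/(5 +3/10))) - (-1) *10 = 2041/220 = 9.28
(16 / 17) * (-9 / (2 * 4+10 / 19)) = -152 / 153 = -0.99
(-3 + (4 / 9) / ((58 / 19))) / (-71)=745 / 18531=0.04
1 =1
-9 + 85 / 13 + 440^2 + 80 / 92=193598.41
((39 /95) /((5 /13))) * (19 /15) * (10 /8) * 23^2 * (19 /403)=130663 /3100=42.15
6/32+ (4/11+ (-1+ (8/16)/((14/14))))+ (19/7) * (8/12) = 6877/3696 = 1.86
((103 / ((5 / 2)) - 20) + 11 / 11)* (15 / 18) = 37 / 2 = 18.50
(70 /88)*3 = 105 /44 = 2.39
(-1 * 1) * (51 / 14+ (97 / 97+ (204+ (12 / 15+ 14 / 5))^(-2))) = -35017105 / 7542108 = -4.64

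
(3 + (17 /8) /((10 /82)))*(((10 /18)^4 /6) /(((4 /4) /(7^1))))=714875 /314928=2.27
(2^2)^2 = 16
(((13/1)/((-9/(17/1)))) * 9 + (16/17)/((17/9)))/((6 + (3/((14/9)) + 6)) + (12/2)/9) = -2676450/177157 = -15.11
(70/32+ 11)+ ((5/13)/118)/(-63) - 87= -57067141/773136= -73.81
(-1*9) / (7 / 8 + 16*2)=-72 / 263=-0.27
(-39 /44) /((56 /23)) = -897 /2464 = -0.36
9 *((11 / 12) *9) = 297 / 4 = 74.25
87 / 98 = 0.89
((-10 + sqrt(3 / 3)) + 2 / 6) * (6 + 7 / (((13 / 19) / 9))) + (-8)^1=-858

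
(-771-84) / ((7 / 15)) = -12825 / 7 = -1832.14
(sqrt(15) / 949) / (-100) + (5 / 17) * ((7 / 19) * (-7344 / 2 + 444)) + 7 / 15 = -1692439 / 4845 - sqrt(15) / 94900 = -349.32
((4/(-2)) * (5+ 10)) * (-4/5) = 24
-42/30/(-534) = 7/2670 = 0.00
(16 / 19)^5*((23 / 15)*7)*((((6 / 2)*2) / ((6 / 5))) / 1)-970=-7036627354 / 7428297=-947.27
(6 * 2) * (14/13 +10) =1728/13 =132.92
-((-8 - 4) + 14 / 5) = 46 / 5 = 9.20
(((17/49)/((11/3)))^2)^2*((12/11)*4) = 324729648/928426965851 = 0.00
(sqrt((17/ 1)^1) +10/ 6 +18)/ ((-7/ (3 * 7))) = -59 - 3 * sqrt(17) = -71.37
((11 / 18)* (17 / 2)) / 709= 187 / 25524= 0.01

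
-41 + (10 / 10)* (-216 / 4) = -95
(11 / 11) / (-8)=-1 / 8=-0.12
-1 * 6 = -6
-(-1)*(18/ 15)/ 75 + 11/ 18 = 1411/ 2250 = 0.63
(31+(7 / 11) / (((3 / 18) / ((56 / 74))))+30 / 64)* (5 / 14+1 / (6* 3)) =5817253 / 410256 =14.18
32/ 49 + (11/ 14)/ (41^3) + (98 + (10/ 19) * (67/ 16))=51772289395/ 513323608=100.86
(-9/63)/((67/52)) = -52/469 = -0.11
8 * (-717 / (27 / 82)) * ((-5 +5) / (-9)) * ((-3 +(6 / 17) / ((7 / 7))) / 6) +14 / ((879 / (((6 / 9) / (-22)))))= -14 / 29007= -0.00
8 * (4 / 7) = 32 / 7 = 4.57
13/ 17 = 0.76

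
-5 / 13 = -0.38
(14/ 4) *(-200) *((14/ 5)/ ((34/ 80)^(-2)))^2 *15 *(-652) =1751090.85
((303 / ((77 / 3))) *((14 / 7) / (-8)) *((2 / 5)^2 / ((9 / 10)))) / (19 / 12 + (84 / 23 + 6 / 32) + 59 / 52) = -2899104 / 36234275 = -0.08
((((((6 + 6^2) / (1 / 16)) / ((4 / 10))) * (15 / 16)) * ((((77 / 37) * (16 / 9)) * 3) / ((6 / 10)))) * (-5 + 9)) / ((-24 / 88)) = -47432000 / 111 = -427315.32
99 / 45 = 11 / 5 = 2.20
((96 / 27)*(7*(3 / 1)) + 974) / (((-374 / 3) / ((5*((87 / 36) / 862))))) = -0.12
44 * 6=264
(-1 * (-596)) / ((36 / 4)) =596 / 9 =66.22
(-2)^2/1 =4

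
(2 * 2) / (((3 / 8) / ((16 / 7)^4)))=2097152 / 7203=291.15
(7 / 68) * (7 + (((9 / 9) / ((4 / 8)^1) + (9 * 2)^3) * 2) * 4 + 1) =81690 / 17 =4805.29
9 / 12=3 / 4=0.75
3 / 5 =0.60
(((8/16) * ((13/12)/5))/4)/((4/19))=247/1920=0.13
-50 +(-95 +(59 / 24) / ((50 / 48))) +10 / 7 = -24712 / 175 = -141.21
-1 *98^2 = -9604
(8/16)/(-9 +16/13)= -0.06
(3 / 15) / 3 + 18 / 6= 3.07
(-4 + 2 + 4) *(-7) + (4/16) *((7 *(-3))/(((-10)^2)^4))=-5600000021/400000000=-14.00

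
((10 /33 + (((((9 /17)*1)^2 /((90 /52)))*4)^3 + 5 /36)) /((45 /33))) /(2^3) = 852739560851 /13034287260000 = 0.07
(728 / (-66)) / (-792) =91 / 6534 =0.01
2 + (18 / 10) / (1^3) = 19 / 5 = 3.80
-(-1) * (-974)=-974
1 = 1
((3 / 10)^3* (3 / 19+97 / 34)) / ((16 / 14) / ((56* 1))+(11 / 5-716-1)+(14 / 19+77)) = -171549 / 1344330080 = -0.00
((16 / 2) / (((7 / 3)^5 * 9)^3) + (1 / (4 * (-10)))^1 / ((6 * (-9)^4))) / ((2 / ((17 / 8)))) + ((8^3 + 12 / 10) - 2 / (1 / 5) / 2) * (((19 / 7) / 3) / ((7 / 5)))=39283736811694630509529 / 119611204096266328320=328.43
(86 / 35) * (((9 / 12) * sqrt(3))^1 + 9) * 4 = 258 * sqrt(3) / 35 + 3096 / 35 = 101.22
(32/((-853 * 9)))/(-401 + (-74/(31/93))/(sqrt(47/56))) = 603104/36832273011-4736 * sqrt(658)/12277424337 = 0.00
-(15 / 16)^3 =-3375 / 4096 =-0.82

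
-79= -79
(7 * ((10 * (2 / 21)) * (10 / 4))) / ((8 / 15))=125 / 4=31.25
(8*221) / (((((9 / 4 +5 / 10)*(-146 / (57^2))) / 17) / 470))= -91792827360 / 803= -114312362.84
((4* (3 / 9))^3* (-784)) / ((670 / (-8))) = 200704 / 9045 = 22.19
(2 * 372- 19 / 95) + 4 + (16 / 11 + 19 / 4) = 165881 / 220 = 754.00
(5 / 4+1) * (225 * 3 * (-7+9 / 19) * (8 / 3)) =-502200 / 19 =-26431.58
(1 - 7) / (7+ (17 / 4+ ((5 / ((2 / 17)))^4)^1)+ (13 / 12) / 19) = -5472 / 2975445937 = -0.00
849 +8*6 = 897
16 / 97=0.16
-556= -556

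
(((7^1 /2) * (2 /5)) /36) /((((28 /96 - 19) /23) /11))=-0.53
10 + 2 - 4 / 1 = 8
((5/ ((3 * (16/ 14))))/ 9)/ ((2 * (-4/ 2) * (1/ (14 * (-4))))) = 245/ 108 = 2.27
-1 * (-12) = 12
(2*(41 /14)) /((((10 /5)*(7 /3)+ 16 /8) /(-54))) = -47.44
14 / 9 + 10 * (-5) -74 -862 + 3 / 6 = -17711 / 18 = -983.94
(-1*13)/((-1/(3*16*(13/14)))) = 4056/7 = 579.43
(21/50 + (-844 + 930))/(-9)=-4321/450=-9.60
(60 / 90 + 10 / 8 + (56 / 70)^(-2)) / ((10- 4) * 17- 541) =-167 / 21072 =-0.01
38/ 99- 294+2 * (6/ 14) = -202882/ 693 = -292.76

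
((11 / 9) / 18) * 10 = 55 / 81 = 0.68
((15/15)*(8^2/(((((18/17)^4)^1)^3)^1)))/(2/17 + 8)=9904578032905937/2494417666200192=3.97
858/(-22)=-39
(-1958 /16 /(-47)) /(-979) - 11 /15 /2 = -2083 /5640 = -0.37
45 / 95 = 9 / 19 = 0.47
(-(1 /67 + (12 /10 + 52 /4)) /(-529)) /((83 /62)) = 295244 /14708845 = 0.02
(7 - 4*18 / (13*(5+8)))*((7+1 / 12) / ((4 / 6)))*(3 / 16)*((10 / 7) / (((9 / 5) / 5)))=11804375 / 227136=51.97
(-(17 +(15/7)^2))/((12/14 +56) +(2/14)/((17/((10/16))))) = -143888/378931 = -0.38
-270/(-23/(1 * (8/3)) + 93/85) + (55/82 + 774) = 37817387/46658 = 810.52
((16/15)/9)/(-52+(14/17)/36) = -544/238575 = -0.00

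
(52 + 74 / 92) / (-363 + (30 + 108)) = -2429 / 10350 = -0.23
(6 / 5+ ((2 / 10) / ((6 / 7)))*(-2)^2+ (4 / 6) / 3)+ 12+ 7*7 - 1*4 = 59.36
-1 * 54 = -54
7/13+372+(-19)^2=9536/13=733.54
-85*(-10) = 850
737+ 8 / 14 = 5163 / 7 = 737.57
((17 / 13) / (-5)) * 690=-2346 / 13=-180.46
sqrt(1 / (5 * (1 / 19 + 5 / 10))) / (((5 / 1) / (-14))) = -2 * sqrt(3990) / 75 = -1.68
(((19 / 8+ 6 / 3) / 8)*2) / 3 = 35 / 96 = 0.36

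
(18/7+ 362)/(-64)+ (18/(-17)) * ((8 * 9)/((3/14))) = -344111/952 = -361.46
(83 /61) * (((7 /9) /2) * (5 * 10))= 14525 /549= 26.46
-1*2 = -2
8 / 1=8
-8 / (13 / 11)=-88 / 13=-6.77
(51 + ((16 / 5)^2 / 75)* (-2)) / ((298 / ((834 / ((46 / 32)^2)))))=68.70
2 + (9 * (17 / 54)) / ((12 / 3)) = 65 / 24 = 2.71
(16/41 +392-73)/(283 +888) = 13095/48011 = 0.27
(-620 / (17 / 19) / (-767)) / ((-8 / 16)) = -23560 / 13039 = -1.81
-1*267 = -267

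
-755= -755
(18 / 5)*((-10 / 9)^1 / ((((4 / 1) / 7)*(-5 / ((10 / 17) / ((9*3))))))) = 0.03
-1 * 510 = -510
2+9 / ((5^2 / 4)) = 86 / 25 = 3.44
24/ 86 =12/ 43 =0.28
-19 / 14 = -1.36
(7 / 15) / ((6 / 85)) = 119 / 18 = 6.61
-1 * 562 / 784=-0.72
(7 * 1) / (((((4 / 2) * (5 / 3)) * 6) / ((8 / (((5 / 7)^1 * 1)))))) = 98 / 25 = 3.92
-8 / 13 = -0.62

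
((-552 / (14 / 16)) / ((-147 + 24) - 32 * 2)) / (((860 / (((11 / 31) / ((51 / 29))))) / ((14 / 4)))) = 5336 / 1926185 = 0.00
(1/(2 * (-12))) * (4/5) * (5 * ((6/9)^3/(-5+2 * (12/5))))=20/81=0.25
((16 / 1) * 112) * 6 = 10752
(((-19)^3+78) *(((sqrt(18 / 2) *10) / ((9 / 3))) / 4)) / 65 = -6781 / 26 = -260.81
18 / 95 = 0.19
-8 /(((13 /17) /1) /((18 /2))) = -1224 /13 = -94.15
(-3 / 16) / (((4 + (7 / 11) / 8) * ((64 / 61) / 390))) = -392535 / 22976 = -17.08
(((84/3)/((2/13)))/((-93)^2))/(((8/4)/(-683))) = -62153/8649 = -7.19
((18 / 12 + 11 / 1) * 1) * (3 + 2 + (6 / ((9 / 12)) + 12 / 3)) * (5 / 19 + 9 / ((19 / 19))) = 37400 / 19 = 1968.42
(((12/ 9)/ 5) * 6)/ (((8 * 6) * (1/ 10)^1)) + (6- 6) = 1/ 3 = 0.33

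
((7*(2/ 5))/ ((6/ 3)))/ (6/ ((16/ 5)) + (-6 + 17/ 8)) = -7/ 10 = -0.70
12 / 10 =1.20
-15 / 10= -3 / 2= -1.50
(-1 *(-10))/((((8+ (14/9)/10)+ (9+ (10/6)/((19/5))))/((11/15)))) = 6270/15043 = 0.42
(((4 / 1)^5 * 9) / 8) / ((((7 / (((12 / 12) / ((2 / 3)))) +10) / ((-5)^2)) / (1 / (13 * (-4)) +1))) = 275400 / 143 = 1925.87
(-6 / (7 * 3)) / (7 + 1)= -1 / 28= -0.04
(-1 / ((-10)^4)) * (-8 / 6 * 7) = 7 / 7500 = 0.00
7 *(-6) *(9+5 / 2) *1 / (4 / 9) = -4347 / 4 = -1086.75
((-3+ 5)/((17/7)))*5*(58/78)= 2030/663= 3.06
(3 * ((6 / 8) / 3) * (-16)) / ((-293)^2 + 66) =-12 / 85915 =-0.00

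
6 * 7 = 42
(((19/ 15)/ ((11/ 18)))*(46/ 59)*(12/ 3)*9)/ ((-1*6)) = -9.70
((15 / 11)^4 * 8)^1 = 405000 / 14641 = 27.66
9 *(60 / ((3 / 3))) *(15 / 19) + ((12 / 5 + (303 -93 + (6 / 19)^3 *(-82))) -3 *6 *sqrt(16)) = 19346958 / 34295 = 564.13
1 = 1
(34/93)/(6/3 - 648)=-1/1767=-0.00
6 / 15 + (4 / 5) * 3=2.80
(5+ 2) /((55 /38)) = 266 /55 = 4.84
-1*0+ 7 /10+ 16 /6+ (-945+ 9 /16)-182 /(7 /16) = -325697 /240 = -1357.07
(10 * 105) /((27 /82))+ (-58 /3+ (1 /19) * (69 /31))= 16802435 /5301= 3169.67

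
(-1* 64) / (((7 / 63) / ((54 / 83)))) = -31104 / 83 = -374.75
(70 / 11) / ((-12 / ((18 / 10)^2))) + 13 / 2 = 263 / 55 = 4.78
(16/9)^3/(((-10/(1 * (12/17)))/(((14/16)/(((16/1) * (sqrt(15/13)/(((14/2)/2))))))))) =-1568 * sqrt(195)/309825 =-0.07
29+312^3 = 30371357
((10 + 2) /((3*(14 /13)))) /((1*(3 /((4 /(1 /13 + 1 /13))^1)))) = 676 /21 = 32.19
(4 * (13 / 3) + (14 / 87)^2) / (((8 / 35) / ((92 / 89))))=52885280 / 673641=78.51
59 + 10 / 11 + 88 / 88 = 670 / 11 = 60.91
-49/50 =-0.98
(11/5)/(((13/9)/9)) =891/65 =13.71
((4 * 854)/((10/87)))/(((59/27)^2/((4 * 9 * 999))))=3895853670576/17405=223835315.75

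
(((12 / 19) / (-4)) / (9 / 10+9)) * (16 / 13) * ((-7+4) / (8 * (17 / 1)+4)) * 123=984 / 19019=0.05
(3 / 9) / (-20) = -1 / 60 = -0.02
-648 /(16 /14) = -567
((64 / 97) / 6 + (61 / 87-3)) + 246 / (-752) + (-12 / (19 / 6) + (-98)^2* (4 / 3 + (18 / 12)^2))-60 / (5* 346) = 358870598661725 / 10429861368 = 34407.99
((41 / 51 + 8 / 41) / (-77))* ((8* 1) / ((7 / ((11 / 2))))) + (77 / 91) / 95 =-9192611 / 126536865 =-0.07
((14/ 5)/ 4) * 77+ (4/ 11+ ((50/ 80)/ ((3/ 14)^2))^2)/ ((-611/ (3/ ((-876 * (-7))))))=1199547276377/ 22255112880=53.90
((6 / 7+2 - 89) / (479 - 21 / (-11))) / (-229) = 6633 / 8479870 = 0.00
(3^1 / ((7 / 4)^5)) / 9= 1024 / 50421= 0.02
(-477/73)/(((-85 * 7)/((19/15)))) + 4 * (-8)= -31.99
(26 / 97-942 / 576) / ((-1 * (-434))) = -0.00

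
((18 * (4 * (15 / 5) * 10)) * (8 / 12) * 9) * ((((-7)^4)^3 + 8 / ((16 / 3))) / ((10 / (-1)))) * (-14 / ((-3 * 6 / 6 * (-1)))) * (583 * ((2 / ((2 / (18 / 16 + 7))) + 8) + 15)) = 1519029393329940030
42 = 42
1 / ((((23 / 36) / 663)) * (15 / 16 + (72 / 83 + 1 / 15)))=475450560 / 857509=554.46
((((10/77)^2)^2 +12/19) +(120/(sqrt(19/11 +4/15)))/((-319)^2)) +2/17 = 120 * sqrt(54285)/33479369 +8510265922/11354432243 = 0.75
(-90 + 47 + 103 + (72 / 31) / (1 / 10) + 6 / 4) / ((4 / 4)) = 5253 / 62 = 84.73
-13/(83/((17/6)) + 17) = -221/787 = -0.28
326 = 326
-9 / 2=-4.50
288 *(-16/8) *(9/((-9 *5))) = 576/5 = 115.20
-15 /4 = -3.75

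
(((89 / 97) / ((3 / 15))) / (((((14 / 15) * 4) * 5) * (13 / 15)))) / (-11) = -0.03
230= 230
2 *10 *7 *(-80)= -11200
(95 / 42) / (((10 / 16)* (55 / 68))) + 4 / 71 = 371548 / 82005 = 4.53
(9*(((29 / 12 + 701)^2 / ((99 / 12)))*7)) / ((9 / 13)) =6483793771 / 1188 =5457738.86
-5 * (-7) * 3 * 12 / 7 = 180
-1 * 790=-790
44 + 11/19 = 847/19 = 44.58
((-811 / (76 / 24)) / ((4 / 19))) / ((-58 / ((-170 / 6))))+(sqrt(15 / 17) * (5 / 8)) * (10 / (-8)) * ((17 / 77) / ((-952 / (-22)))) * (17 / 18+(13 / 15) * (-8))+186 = -47359 / 116+55 * sqrt(255) / 39168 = -408.24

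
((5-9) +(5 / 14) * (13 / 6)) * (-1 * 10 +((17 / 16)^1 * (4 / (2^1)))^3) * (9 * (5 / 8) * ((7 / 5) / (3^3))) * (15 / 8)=93495 / 131072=0.71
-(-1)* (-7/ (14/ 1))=-1/ 2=-0.50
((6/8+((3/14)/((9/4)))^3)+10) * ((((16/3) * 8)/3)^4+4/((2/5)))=53465946019915/121522842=439966.22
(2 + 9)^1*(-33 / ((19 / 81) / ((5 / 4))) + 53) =-102707 / 76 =-1351.41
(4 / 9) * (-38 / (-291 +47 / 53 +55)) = 0.07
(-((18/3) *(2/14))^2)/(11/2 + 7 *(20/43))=-1032/12299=-0.08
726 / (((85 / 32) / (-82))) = -1905024 / 85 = -22412.05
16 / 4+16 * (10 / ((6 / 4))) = 332 / 3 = 110.67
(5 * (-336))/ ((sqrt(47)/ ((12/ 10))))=-2016 * sqrt(47)/ 47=-294.06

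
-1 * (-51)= 51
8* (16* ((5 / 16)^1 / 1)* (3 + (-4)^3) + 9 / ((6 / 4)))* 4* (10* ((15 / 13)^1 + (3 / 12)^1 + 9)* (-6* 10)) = 59726400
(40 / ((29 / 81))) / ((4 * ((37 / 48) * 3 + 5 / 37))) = 53280 / 4669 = 11.41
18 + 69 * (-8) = -534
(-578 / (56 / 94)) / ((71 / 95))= -1290385 / 994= -1298.17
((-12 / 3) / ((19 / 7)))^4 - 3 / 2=838349 / 260642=3.22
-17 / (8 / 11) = -187 / 8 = -23.38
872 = 872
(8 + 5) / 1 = 13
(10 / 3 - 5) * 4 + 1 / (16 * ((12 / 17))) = -421 / 64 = -6.58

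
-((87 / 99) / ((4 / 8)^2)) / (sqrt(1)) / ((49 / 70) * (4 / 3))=-290 / 77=-3.77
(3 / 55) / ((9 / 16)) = 16 / 165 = 0.10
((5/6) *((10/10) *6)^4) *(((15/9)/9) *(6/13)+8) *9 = 1021680/13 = 78590.77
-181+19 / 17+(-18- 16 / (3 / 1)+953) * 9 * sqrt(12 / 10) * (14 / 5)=-3058 / 17+117138 * sqrt(30) / 25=25483.77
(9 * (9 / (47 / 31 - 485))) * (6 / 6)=-837 / 4996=-0.17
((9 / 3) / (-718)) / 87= -1 / 20822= -0.00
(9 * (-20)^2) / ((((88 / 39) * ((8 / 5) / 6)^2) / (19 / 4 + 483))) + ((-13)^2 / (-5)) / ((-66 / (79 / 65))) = 288900438307 / 26400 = 10943198.42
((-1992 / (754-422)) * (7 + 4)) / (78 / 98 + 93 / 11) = -5929 / 831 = -7.13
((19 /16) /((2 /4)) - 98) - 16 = -893 /8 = -111.62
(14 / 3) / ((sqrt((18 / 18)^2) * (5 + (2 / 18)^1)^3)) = 0.03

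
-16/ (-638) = 8/ 319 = 0.03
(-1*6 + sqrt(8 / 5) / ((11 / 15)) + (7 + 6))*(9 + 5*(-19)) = -602 - 516*sqrt(10) / 11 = -750.34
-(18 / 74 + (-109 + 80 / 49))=194216 / 1813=107.12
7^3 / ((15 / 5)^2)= 343 / 9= 38.11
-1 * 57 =-57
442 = 442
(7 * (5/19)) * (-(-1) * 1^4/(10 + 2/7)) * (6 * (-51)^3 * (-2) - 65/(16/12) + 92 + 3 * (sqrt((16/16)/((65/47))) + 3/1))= 49 * sqrt(3055)/5928 + 1560026965/5472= 285093.10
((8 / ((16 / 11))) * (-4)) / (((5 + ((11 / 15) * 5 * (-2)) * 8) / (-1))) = -0.41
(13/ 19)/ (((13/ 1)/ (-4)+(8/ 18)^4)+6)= 341172/ 1390705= 0.25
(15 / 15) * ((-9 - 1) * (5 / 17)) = -50 / 17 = -2.94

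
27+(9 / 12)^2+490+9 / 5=41549 / 80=519.36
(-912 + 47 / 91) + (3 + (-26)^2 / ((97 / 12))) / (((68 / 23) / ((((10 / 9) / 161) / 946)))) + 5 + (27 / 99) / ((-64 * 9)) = -12353341663657 / 13627758144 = -906.48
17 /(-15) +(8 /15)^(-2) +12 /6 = 4207 /960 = 4.38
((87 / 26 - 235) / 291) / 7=-6023 / 52962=-0.11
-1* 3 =-3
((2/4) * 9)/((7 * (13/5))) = 45/182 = 0.25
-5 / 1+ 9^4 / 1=6556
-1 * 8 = -8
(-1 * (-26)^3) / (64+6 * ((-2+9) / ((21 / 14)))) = 4394 / 23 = 191.04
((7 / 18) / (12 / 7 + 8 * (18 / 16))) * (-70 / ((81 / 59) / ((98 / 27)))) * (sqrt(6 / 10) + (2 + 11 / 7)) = -1416590 / 59049 - 1983226 * sqrt(15) / 1476225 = -29.19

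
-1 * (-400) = 400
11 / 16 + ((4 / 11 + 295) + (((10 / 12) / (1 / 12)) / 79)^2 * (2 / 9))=2926720945 / 9885744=296.05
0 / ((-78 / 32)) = 0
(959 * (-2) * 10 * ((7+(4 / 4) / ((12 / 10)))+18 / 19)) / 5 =-1919918 / 57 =-33682.77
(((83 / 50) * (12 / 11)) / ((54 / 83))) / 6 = 6889 / 14850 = 0.46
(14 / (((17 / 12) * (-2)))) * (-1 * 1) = 84 / 17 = 4.94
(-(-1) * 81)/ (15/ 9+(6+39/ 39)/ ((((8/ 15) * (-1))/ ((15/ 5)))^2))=15552/ 42845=0.36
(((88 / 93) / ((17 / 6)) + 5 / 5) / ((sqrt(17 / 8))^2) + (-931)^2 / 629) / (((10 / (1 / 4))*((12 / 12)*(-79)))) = -91398227 / 209497256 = -0.44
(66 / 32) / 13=33 / 208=0.16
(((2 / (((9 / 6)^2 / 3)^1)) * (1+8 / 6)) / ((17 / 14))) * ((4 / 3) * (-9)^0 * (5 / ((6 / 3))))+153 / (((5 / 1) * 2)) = 148627 / 4590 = 32.38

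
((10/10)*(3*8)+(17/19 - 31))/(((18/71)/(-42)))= 57652/57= 1011.44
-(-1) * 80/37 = 80/37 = 2.16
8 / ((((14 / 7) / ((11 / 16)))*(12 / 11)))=121 / 48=2.52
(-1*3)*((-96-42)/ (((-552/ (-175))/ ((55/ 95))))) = 5775/ 76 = 75.99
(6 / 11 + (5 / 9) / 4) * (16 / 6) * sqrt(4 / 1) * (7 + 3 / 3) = 8672 / 297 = 29.20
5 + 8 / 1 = 13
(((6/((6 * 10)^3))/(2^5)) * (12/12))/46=1/52992000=0.00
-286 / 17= -16.82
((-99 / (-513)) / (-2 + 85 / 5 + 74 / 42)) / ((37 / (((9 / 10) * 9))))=567 / 224960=0.00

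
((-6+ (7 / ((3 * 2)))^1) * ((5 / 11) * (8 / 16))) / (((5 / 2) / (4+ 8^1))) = -58 / 11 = -5.27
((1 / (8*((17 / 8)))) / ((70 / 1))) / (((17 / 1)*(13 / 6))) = 3 / 131495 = 0.00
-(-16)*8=128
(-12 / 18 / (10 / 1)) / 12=-1 / 180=-0.01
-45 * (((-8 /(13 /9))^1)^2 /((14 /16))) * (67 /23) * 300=-37511424000 /27209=-1378640.30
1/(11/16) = 1.45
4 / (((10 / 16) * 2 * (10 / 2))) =16 / 25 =0.64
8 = 8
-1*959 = -959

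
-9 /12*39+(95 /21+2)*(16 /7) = -8431 /588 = -14.34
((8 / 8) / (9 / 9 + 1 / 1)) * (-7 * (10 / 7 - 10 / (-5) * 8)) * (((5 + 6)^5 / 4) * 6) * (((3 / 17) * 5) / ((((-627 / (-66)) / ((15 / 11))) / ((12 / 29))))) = -7234118100 / 9367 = -772298.29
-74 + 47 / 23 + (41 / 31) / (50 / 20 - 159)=-16060351 / 223169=-71.96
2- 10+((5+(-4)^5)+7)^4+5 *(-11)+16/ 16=1048870932674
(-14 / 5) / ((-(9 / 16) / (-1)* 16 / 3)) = -0.93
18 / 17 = 1.06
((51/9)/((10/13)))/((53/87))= 6409/530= 12.09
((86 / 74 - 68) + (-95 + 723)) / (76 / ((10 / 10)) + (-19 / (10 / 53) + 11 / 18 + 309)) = 934335 / 474377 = 1.97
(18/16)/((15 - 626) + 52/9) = -81/43576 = -0.00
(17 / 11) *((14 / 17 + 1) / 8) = 31 / 88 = 0.35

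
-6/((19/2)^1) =-12/19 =-0.63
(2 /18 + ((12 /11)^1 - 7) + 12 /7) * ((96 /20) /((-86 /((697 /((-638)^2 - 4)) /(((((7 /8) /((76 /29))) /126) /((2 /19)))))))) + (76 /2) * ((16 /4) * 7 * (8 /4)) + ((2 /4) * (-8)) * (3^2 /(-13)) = 704832598026 /330785455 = 2130.78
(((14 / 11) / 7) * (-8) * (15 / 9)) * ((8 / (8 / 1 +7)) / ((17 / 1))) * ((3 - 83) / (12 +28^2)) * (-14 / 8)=-4480 / 334917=-0.01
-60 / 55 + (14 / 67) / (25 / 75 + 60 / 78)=-28566 / 31691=-0.90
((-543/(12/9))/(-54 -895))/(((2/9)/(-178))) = -1304829/3796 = -343.74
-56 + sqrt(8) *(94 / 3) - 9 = -65 + 188 *sqrt(2) / 3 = 23.62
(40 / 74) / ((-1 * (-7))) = 0.08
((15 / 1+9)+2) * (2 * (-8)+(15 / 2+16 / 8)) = -169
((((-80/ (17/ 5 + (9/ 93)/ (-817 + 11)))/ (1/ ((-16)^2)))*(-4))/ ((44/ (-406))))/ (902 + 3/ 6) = -415511183360/ 1686670337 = -246.35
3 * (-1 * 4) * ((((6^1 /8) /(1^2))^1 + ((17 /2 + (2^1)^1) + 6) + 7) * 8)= -2328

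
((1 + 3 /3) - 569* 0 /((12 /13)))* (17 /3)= 34 /3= 11.33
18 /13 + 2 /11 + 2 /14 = 1.71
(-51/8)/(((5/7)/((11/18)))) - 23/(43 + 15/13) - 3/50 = -2078479/344400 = -6.04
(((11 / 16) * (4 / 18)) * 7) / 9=77 / 648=0.12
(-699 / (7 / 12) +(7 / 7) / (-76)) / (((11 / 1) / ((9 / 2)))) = -5737455 / 11704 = -490.21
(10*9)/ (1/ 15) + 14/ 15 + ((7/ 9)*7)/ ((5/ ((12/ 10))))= 33806/ 25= 1352.24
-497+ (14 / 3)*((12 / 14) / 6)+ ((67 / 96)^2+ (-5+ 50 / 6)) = -4538999 / 9216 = -492.51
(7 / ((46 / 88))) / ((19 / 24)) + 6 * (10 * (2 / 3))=24872 / 437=56.92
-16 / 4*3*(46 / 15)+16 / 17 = -3048 / 85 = -35.86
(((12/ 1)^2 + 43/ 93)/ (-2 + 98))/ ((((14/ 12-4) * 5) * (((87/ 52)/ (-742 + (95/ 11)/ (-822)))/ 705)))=55074864640315/ 1658266632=33212.31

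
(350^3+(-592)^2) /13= 43225464 /13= 3325035.69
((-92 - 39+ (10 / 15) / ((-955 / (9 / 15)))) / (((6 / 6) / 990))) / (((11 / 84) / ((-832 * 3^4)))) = 63739139563008 / 955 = 66742554516.24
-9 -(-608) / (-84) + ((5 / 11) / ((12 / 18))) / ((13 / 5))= -15.98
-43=-43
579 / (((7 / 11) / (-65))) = -413985 / 7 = -59140.71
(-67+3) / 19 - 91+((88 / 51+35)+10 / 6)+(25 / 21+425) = 2511163 / 6783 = 370.21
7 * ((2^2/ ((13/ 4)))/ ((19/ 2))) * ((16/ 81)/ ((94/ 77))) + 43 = 40572131/ 940329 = 43.15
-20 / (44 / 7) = -35 / 11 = -3.18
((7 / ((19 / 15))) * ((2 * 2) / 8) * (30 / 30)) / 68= 105 / 2584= 0.04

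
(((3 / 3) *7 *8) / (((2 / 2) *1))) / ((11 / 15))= 840 / 11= 76.36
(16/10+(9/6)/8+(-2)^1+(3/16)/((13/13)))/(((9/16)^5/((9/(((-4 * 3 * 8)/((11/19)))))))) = 45056/1869885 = 0.02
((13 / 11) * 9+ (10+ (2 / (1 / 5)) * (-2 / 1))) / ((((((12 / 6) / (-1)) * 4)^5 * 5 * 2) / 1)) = -0.00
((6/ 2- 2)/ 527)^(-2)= 277729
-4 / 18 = -2 / 9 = -0.22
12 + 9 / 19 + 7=370 / 19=19.47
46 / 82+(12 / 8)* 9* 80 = 44303 / 41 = 1080.56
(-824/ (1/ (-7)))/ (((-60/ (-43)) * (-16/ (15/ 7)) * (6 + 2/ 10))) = -22145/ 248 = -89.29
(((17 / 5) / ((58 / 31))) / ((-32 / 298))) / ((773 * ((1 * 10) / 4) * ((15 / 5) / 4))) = -78523 / 6725100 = -0.01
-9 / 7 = -1.29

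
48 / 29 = 1.66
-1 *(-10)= 10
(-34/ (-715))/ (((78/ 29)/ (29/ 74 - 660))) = -11.66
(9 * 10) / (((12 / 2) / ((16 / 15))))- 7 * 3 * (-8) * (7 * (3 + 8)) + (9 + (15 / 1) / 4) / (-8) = 414413 / 32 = 12950.41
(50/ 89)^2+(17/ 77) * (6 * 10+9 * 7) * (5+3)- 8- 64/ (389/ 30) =48549247988/ 237257713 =204.63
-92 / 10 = -46 / 5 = -9.20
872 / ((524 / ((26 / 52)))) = 109 / 131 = 0.83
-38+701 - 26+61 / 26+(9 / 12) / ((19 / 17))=632337 / 988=640.02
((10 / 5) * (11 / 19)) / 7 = 0.17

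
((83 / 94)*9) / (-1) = -747 / 94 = -7.95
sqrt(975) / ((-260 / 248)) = -62 * sqrt(39) / 13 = -29.78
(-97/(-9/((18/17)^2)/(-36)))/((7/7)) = -125712/289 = -434.99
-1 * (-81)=81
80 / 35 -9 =-6.71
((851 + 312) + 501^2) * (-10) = -2521640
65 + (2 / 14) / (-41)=18654 / 287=65.00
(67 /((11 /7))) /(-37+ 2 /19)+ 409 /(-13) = -3269642 /100243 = -32.62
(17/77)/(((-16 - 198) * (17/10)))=-5/8239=-0.00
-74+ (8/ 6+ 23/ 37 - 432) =-55949/ 111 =-504.05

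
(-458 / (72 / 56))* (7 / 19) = -22442 / 171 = -131.24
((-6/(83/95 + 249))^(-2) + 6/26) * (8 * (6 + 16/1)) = 322360679168/1055925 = 305287.48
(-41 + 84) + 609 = 652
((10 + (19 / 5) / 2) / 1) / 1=119 / 10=11.90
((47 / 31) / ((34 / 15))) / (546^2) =235 / 104738088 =0.00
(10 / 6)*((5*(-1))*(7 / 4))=-175 / 12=-14.58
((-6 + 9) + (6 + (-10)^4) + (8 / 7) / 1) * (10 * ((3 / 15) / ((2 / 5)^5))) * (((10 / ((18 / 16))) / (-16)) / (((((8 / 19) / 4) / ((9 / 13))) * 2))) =-20802328125 / 5824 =-3571828.32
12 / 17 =0.71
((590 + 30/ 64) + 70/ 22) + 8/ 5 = 1047641/ 1760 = 595.25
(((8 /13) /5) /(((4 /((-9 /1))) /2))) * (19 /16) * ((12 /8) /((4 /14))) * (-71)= 254961 /1040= 245.15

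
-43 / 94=-0.46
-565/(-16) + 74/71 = 41299/1136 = 36.35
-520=-520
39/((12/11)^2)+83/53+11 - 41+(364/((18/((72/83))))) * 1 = 21.88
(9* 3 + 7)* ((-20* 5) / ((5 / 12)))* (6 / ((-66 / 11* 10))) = 816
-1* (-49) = 49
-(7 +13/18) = -139/18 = -7.72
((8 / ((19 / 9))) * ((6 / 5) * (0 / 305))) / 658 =0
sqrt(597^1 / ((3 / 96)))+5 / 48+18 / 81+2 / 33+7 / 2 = 6157 / 1584+4*sqrt(1194) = 142.10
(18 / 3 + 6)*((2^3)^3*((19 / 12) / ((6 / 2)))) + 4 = 9740 / 3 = 3246.67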